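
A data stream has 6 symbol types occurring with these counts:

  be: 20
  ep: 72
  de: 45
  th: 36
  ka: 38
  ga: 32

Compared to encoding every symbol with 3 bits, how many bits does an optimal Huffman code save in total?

117

Fixed-length: 3 bits × 243 symbols = 729 bits.
Huffman merges:
combine be(20), ga(32) → 52
combine th(36), ka(38) → 74
combine de(45), 52 → 97
combine ep(72), 74 → 146
combine 97, 146 → 243
Huffman total = 52 + 74 + 97 + 146 + 243 = 612 bits.
Saving = 729 − 612 = 117 bits.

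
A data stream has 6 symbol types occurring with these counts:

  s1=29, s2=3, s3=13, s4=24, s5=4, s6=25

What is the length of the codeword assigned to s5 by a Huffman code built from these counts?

4

Build the tree from the bottom:
s2(3) + s5(4) → 7
7 + s3(13) → 20
20 + s4(24) → 44
s6(25) + s1(29) → 54
44 + 54 → 98
s5 sits 4 levels below the root, so its codeword is 4 bits.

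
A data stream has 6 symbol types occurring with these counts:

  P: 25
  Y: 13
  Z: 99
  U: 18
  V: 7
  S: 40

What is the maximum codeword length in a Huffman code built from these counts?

Merge the two lowest-weight nodes at each step:
V(7) + Y(13) → 20
U(18) + 20 → 38
P(25) + 38 → 63
S(40) + 63 → 103
Z(99) + 103 → 202
Maximum depth reached is 5.

5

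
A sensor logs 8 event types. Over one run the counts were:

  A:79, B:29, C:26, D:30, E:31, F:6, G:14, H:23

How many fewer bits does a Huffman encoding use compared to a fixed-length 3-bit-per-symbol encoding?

59

Fixed-length: 3 bits × 238 symbols = 714 bits.
Huffman merges:
merge F(6) and G(14): 20
merge 20 and H(23): 43
merge C(26) and B(29): 55
merge D(30) and E(31): 61
merge 43 and 55: 98
merge 61 and A(79): 140
merge 98 and 140: 238
Huffman total = 20 + 43 + 55 + 61 + 98 + 140 + 238 = 655 bits.
Saving = 714 − 655 = 59 bits.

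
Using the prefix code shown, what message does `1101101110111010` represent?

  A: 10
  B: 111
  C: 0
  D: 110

Read left to right; each codeword is recognised as soon as it completes (prefix code):
  110→D | 110→D | 111→B | 0→C | 111→B | 0→C | 10→A
Decoded message: DDBCBCA

DDBCBCA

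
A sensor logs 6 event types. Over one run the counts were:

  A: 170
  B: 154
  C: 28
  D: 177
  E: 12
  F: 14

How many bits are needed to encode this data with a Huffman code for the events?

Greedily combine the two least-frequent nodes:
merge E(12) and F(14): 26
merge 26 and C(28): 54
merge 54 and B(154): 208
merge A(170) and D(177): 347
merge 208 and 347: 555
The encoded length is the sum of every internal node's weight: 26 + 54 + 208 + 347 + 555 = 1190 bits.

1190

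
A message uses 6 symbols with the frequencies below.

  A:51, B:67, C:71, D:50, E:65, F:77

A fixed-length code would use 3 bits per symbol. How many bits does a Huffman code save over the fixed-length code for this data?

Fixed-length: 3 bits × 381 symbols = 1143 bits.
Huffman merges:
merge D(50) and A(51): 101
merge E(65) and B(67): 132
merge C(71) and F(77): 148
merge 101 and 132: 233
merge 148 and 233: 381
Huffman total = 101 + 132 + 148 + 233 + 381 = 995 bits.
Saving = 1143 − 995 = 148 bits.

148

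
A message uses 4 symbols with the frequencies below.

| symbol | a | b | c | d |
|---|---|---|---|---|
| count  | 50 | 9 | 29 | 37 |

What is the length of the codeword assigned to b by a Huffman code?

3

Repeatedly merge the two smallest:
merge b(9) and c(29): 38
merge d(37) and 38: 75
merge a(50) and 75: 125
b's leaf is at depth 3, giving a 3-bit codeword.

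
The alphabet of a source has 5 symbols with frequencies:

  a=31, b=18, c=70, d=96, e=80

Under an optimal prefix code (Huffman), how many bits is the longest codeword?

Merge the two lowest-weight nodes at each step:
combine b(18), a(31) → 49
combine 49, c(70) → 119
combine e(80), d(96) → 176
combine 119, 176 → 295
Maximum depth reached is 3.

3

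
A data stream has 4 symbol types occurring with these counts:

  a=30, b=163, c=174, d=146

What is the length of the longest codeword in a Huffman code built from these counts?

Merge the two lowest-weight nodes at each step:
merge a(30) and d(146): 176
merge b(163) and c(174): 337
merge 176 and 337: 513
Maximum depth reached is 2.

2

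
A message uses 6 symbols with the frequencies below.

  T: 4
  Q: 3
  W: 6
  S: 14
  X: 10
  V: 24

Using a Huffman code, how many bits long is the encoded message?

Build the Huffman tree bottom-up:
merge Q(3) and T(4): 7
merge W(6) and 7: 13
merge X(10) and 13: 23
merge S(14) and 23: 37
merge V(24) and 37: 61
The encoded length is the sum of every internal node's weight: 7 + 13 + 23 + 37 + 61 = 141 bits.

141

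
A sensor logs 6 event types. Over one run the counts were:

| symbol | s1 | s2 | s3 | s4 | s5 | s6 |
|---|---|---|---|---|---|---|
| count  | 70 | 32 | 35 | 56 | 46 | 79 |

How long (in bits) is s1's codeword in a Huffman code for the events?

2

Huffman merges, smallest pair first:
merge s2(32) and s3(35): 67
merge s5(46) and s4(56): 102
merge 67 and s1(70): 137
merge s6(79) and 102: 181
merge 137 and 181: 318
s1's leaf is at depth 2, giving a 2-bit codeword.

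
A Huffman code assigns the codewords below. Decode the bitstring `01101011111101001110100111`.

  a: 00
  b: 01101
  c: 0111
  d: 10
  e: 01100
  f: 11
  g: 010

Read left to right; each codeword is recognised as soon as it completes (prefix code):
  01101→b | 0111→c | 11→f | 10→d | 10→d | 0111→c | 010→g | 0111→c
Decoded message: bcfddcgc

bcfddcgc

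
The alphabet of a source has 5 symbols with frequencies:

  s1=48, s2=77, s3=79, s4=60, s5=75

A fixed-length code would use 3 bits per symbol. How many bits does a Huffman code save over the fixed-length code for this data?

231

Fixed-length: 3 bits × 339 symbols = 1017 bits.
Huffman merges:
combine s1(48), s4(60) → 108
combine s5(75), s2(77) → 152
combine s3(79), 108 → 187
combine 152, 187 → 339
Huffman total = 108 + 152 + 187 + 339 = 786 bits.
Saving = 1017 − 786 = 231 bits.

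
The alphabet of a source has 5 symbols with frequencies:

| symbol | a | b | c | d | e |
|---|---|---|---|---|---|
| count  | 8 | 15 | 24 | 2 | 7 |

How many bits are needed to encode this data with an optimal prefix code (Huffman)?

114

Build the Huffman tree bottom-up:
combine d(2), e(7) → 9
combine a(8), 9 → 17
combine b(15), 17 → 32
combine c(24), 32 → 56
Each symbol's bit-cost is frequency × depth; summing gives 114 bits (equivalently 9 + 17 + 32 + 56).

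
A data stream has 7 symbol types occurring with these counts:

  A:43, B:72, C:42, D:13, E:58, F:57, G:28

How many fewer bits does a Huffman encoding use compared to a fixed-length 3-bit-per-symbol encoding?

Fixed-length: 3 bits × 313 symbols = 939 bits.
Huffman merges:
merge D(13) and G(28): 41
merge 41 and C(42): 83
merge A(43) and F(57): 100
merge E(58) and B(72): 130
merge 83 and 100: 183
merge 130 and 183: 313
Huffman total = 41 + 83 + 100 + 130 + 183 + 313 = 850 bits.
Saving = 939 − 850 = 89 bits.

89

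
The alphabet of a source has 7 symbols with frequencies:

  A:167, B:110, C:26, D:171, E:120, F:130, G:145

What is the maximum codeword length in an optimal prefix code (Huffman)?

4

Merge the two lowest-weight nodes at each step:
combine C(26), B(110) → 136
combine E(120), F(130) → 250
combine 136, G(145) → 281
combine A(167), D(171) → 338
combine 250, 281 → 531
combine 338, 531 → 869
The rarest symbols sit at the bottom; the longest codeword is 4 bits.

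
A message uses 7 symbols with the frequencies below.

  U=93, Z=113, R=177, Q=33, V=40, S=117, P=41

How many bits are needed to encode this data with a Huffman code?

Merge the two smallest weights repeatedly:
Q(33) + V(40) → 73
P(41) + 73 → 114
U(93) + Z(113) → 206
114 + S(117) → 231
R(177) + 206 → 383
231 + 383 → 614
The encoded length is the sum of every internal node's weight: 73 + 114 + 206 + 231 + 383 + 614 = 1621 bits.

1621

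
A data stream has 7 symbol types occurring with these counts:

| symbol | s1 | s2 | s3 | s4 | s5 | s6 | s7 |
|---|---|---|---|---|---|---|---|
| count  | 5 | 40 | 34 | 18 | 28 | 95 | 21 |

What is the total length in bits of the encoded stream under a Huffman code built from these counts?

Greedily combine the two least-frequent nodes:
combine s1(5), s4(18) → 23
combine s7(21), 23 → 44
combine s5(28), s3(34) → 62
combine s2(40), 44 → 84
combine 62, 84 → 146
combine s6(95), 146 → 241
Each symbol's bit-cost is frequency × depth; summing gives 600 bits (equivalently 23 + 44 + 62 + 84 + 146 + 241).

600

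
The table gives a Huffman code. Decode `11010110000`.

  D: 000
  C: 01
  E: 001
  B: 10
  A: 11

Read left to right; each codeword is recognised as soon as it completes (prefix code):
  11→A | 01→C | 01→C | 10→B | 000→D
Decoded message: ACCBD

ACCBD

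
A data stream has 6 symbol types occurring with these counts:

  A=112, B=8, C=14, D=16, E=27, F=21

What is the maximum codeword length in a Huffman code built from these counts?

Merge the two lowest-weight nodes at each step:
combine B(8), C(14) → 22
combine D(16), F(21) → 37
combine 22, E(27) → 49
combine 37, 49 → 86
combine 86, A(112) → 198
The first pair merged (B, C) ends up deepest, at depth 4.

4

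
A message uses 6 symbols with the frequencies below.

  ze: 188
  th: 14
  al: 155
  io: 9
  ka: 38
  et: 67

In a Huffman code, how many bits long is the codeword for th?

5

Repeatedly merge the two smallest:
combine io(9), th(14) → 23
combine 23, ka(38) → 61
combine 61, et(67) → 128
combine 128, al(155) → 283
combine ze(188), 283 → 471
th's leaf is at depth 5, giving a 5-bit codeword.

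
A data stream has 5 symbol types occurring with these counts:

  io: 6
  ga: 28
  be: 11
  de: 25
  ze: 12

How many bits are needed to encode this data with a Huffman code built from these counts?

181

Build the Huffman tree bottom-up:
io(6) + be(11) → 17
ze(12) + 17 → 29
de(25) + ga(28) → 53
29 + 53 → 82
Each symbol's bit-cost is frequency × depth; summing gives 181 bits (equivalently 17 + 29 + 53 + 82).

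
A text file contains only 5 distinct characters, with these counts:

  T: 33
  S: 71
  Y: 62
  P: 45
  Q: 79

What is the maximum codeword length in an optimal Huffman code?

Merge the two lowest-weight nodes at each step:
merge T(33) and P(45): 78
merge Y(62) and S(71): 133
merge 78 and Q(79): 157
merge 133 and 157: 290
The rarest symbols sit at the bottom; the longest codeword is 3 bits.

3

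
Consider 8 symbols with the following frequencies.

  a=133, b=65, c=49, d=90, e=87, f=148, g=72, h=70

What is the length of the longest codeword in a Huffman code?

Merge the two lowest-weight nodes at each step:
c(49) + b(65) → 114
h(70) + g(72) → 142
e(87) + d(90) → 177
114 + a(133) → 247
142 + f(148) → 290
177 + 247 → 424
290 + 424 → 714
Maximum depth reached is 4.

4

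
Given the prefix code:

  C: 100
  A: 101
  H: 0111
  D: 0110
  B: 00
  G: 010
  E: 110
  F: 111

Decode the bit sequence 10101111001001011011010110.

Read left to right; each codeword is recognised as soon as it completes (prefix code):
  101→A | 0111→H | 100→C | 100→C | 101→A | 101→A | 101→A | 0110→D
Decoded message: AHCCAAAD

AHCCAAAD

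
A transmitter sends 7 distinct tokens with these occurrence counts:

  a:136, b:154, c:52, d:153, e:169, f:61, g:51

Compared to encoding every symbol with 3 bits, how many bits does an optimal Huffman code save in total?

Fixed-length: 3 bits × 776 symbols = 2328 bits.
Huffman merges:
combine g(51), c(52) → 103
combine f(61), 103 → 164
combine a(136), d(153) → 289
combine b(154), 164 → 318
combine e(169), 289 → 458
combine 318, 458 → 776
Huffman total = 103 + 164 + 289 + 318 + 458 + 776 = 2108 bits.
Saving = 2328 − 2108 = 220 bits.

220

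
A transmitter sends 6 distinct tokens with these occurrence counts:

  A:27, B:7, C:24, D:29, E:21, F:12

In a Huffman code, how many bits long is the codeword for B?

4

Build the tree from the bottom:
combine B(7), F(12) → 19
combine 19, E(21) → 40
combine C(24), A(27) → 51
combine D(29), 40 → 69
combine 51, 69 → 120
B sits 4 levels below the root, so its codeword is 4 bits.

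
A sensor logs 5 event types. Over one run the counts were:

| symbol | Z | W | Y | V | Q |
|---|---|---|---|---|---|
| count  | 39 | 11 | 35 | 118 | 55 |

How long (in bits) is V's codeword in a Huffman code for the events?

1

Build the tree from the bottom:
combine W(11), Y(35) → 46
combine Z(39), 46 → 85
combine Q(55), 85 → 140
combine V(118), 140 → 258
V is merged only at the final step, so code length = 1.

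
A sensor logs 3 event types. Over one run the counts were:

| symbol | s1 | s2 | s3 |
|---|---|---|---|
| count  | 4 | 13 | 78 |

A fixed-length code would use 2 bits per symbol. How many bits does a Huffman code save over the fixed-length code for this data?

78

Fixed-length: 2 bits × 95 symbols = 190 bits.
Huffman merges:
merge s1(4) and s2(13): 17
merge 17 and s3(78): 95
Huffman total = 17 + 95 = 112 bits.
Saving = 190 − 112 = 78 bits.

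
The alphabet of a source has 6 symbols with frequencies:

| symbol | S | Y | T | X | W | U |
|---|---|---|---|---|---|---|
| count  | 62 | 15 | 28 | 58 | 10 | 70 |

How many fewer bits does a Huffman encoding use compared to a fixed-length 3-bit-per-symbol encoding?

Fixed-length: 3 bits × 243 symbols = 729 bits.
Huffman merges:
W(10) + Y(15) → 25
25 + T(28) → 53
53 + X(58) → 111
S(62) + U(70) → 132
111 + 132 → 243
Huffman total = 25 + 53 + 111 + 132 + 243 = 564 bits.
Saving = 729 − 564 = 165 bits.

165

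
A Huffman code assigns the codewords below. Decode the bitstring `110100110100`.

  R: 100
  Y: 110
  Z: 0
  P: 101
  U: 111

YRYR

Read left to right; each codeword is recognised as soon as it completes (prefix code):
  110→Y | 100→R | 110→Y | 100→R
Decoded message: YRYR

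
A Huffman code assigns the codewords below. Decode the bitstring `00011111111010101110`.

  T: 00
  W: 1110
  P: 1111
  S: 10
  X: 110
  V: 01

Read left to right; each codeword is recognised as soon as it completes (prefix code):
  00→T | 01→V | 1111→P | 1110→W | 10→S | 10→S | 1110→W
Decoded message: TVPWSSW

TVPWSSW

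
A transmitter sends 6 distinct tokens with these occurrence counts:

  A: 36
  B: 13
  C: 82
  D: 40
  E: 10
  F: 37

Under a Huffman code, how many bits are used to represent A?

3

Build the tree from the bottom:
E(10) + B(13) → 23
23 + A(36) → 59
F(37) + D(40) → 77
59 + 77 → 136
C(82) + 136 → 218
A sits 3 levels below the root, so its codeword is 3 bits.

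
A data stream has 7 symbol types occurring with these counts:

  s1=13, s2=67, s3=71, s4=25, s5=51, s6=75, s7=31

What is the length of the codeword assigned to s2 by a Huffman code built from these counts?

3

Build the tree from the bottom:
merge s1(13) and s4(25): 38
merge s7(31) and 38: 69
merge s5(51) and s2(67): 118
merge 69 and s3(71): 140
merge s6(75) and 118: 193
merge 140 and 193: 333
The subtree containing s2 is merged 3 times, so code length = 3.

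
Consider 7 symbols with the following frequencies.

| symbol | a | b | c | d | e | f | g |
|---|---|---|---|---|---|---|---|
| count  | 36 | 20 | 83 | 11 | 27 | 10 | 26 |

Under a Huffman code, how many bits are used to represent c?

1

Repeatedly merge the two smallest:
f(10) + d(11) → 21
b(20) + 21 → 41
g(26) + e(27) → 53
a(36) + 41 → 77
53 + 77 → 130
c(83) + 130 → 213
c sits one level below the root: a 1-bit codeword.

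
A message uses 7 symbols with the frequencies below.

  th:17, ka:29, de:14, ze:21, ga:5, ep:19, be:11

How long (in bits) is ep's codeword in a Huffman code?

Huffman merges, smallest pair first:
combine ga(5), be(11) → 16
combine de(14), 16 → 30
combine th(17), ep(19) → 36
combine ze(21), ka(29) → 50
combine 30, 36 → 66
combine 50, 66 → 116
The subtree containing ep is merged 3 times, so code length = 3.

3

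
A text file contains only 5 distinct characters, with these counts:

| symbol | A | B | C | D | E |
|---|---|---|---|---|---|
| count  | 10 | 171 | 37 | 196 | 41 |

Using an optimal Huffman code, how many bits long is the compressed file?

849

Build the Huffman tree bottom-up:
merge A(10) and C(37): 47
merge E(41) and 47: 88
merge 88 and B(171): 259
merge D(196) and 259: 455
The encoded length is the sum of every internal node's weight: 47 + 88 + 259 + 455 = 849 bits.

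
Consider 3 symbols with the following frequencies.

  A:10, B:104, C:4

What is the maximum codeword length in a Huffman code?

2

Merge the two lowest-weight nodes at each step:
merge C(4) and A(10): 14
merge 14 and B(104): 118
Maximum depth reached is 2.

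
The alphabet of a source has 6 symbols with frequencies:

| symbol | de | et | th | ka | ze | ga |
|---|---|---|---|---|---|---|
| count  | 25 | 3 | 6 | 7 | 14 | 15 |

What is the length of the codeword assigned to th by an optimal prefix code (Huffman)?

Build the tree from the bottom:
merge et(3) and th(6): 9
merge ka(7) and 9: 16
merge ze(14) and ga(15): 29
merge 16 and de(25): 41
merge 29 and 41: 70
th's leaf is at depth 4, giving a 4-bit codeword.

4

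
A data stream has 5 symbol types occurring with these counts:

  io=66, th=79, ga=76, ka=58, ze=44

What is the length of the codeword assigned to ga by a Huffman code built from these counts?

Huffman merges, smallest pair first:
ze(44) + ka(58) → 102
io(66) + ga(76) → 142
th(79) + 102 → 181
142 + 181 → 323
ga's leaf is at depth 2, giving a 2-bit codeword.

2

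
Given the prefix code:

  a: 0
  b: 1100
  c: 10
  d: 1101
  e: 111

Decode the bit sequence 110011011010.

Read left to right; each codeword is recognised as soon as it completes (prefix code):
  1100→b | 1101→d | 10→c | 10→c
Decoded message: bdcc

bdcc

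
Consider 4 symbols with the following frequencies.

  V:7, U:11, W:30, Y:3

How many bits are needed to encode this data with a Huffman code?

82

Merge the two smallest weights repeatedly:
merge Y(3) and V(7): 10
merge 10 and U(11): 21
merge 21 and W(30): 51
The encoded length is the sum of every internal node's weight: 10 + 21 + 51 = 82 bits.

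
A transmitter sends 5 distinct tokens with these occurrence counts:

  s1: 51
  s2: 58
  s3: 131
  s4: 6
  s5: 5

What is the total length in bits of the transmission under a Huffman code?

Merge the two smallest weights repeatedly:
s5(5) + s4(6) → 11
11 + s1(51) → 62
s2(58) + 62 → 120
120 + s3(131) → 251
Total encoded bits = sum of merged weights = 11 + 62 + 120 + 251 = 444.

444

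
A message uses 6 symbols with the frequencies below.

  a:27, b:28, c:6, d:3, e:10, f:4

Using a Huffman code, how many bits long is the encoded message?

Greedily combine the two least-frequent nodes:
d(3) + f(4) → 7
c(6) + 7 → 13
e(10) + 13 → 23
23 + a(27) → 50
b(28) + 50 → 78
Total encoded bits = sum of merged weights = 7 + 13 + 23 + 50 + 78 = 171.

171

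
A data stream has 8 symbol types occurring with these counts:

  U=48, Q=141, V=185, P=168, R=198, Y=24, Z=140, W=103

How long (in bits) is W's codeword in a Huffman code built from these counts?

Repeatedly merge the two smallest:
Y(24) + U(48) → 72
72 + W(103) → 175
Z(140) + Q(141) → 281
P(168) + 175 → 343
V(185) + R(198) → 383
281 + 343 → 624
383 + 624 → 1007
W's leaf is at depth 4, giving a 4-bit codeword.

4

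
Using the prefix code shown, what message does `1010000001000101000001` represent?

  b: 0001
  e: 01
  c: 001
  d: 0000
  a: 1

aedcbede

Read left to right; each codeword is recognised as soon as it completes (prefix code):
  1→a | 01→e | 0000→d | 001→c | 0001→b | 01→e | 0000→d | 01→e
Decoded message: aedcbede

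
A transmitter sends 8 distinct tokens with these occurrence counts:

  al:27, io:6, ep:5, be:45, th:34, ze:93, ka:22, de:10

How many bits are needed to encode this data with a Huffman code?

615

Merge the two smallest weights repeatedly:
merge ep(5) and io(6): 11
merge de(10) and 11: 21
merge 21 and ka(22): 43
merge al(27) and th(34): 61
merge 43 and be(45): 88
merge 61 and 88: 149
merge ze(93) and 149: 242
Total encoded bits = sum of merged weights = 11 + 21 + 43 + 61 + 88 + 149 + 242 = 615.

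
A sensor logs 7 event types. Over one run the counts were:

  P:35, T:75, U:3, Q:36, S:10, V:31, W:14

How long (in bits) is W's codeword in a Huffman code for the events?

4

Build the tree from the bottom:
U(3) + S(10) → 13
13 + W(14) → 27
27 + V(31) → 58
P(35) + Q(36) → 71
58 + 71 → 129
T(75) + 129 → 204
W sits 4 levels below the root, so its codeword is 4 bits.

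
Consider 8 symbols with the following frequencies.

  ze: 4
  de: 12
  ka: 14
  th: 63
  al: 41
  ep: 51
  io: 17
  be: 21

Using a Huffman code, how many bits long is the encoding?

598

Build the Huffman tree bottom-up:
ze(4) + de(12) → 16
ka(14) + 16 → 30
io(17) + be(21) → 38
30 + 38 → 68
al(41) + ep(51) → 92
th(63) + 68 → 131
92 + 131 → 223
Total encoded bits = sum of merged weights = 16 + 30 + 38 + 68 + 92 + 131 + 223 = 598.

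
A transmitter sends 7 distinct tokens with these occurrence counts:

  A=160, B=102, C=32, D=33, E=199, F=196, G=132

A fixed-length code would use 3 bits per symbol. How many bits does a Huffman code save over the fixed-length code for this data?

Fixed-length: 3 bits × 854 symbols = 2562 bits.
Huffman merges:
merge C(32) and D(33): 65
merge 65 and B(102): 167
merge G(132) and A(160): 292
merge 167 and F(196): 363
merge E(199) and 292: 491
merge 363 and 491: 854
Huffman total = 65 + 167 + 292 + 363 + 491 + 854 = 2232 bits.
Saving = 2562 − 2232 = 330 bits.

330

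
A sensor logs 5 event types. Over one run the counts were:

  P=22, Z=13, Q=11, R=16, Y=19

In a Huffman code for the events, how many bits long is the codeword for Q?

Build the tree from the bottom:
Q(11) + Z(13) → 24
R(16) + Y(19) → 35
P(22) + 24 → 46
35 + 46 → 81
Q sits 3 levels below the root, so its codeword is 3 bits.

3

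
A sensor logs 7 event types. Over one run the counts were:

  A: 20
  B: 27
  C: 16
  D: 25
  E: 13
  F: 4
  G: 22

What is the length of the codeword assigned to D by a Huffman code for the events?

2

Repeatedly merge the two smallest:
combine F(4), E(13) → 17
combine C(16), 17 → 33
combine A(20), G(22) → 42
combine D(25), B(27) → 52
combine 33, 42 → 75
combine 52, 75 → 127
The subtree containing D is merged 2 times, so code length = 2.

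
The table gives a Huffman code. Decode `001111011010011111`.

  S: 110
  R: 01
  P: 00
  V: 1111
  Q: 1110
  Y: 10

Read left to right; each codeword is recognised as soon as it completes (prefix code):
  00→P | 1111→V | 01→R | 10→Y | 10→Y | 01→R | 1111→V
Decoded message: PVRYYRV

PVRYYRV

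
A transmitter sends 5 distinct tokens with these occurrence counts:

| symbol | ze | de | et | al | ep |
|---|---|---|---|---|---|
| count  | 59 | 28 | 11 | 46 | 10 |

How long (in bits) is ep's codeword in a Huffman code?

4

Repeatedly merge the two smallest:
ep(10) + et(11) → 21
21 + de(28) → 49
al(46) + 49 → 95
ze(59) + 95 → 154
ep sits 4 levels below the root, so its codeword is 4 bits.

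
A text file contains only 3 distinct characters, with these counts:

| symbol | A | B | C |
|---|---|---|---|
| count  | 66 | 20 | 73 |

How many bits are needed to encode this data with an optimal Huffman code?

245

Build the Huffman tree bottom-up:
B(20) + A(66) → 86
C(73) + 86 → 159
Each symbol's bit-cost is frequency × depth; summing gives 245 bits (equivalently 86 + 159).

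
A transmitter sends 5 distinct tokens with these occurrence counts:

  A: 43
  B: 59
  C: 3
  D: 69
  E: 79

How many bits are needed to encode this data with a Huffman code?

Merge the two smallest weights repeatedly:
merge C(3) and A(43): 46
merge 46 and B(59): 105
merge D(69) and E(79): 148
merge 105 and 148: 253
The encoded length is the sum of every internal node's weight: 46 + 105 + 148 + 253 = 552 bits.

552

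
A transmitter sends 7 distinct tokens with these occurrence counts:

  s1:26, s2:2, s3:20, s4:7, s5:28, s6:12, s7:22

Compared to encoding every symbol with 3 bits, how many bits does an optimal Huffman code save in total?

Fixed-length: 3 bits × 117 symbols = 351 bits.
Huffman merges:
merge s2(2) and s4(7): 9
merge 9 and s6(12): 21
merge s3(20) and 21: 41
merge s7(22) and s1(26): 48
merge s5(28) and 41: 69
merge 48 and 69: 117
Huffman total = 9 + 21 + 41 + 48 + 69 + 117 = 305 bits.
Saving = 351 − 305 = 46 bits.

46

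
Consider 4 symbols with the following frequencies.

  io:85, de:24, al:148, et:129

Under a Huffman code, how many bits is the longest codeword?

Merge the two lowest-weight nodes at each step:
merge de(24) and io(85): 109
merge 109 and et(129): 238
merge al(148) and 238: 386
The rarest symbols sit at the bottom; the longest codeword is 3 bits.

3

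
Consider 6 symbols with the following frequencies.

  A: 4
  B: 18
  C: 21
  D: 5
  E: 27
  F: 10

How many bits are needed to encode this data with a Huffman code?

Merge the two smallest weights repeatedly:
merge A(4) and D(5): 9
merge 9 and F(10): 19
merge B(18) and 19: 37
merge C(21) and E(27): 48
merge 37 and 48: 85
Total encoded bits = sum of merged weights = 9 + 19 + 37 + 48 + 85 = 198.

198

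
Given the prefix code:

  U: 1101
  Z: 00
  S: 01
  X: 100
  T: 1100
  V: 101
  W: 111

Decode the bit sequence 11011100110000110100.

Read left to right; each codeword is recognised as soon as it completes (prefix code):
  1101→U | 1100→T | 1100→T | 00→Z | 1101→U | 00→Z
Decoded message: UTTZUZ

UTTZUZ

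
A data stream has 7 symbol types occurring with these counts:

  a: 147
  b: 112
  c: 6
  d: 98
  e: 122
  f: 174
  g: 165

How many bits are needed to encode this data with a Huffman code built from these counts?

Greedily combine the two least-frequent nodes:
merge c(6) and d(98): 104
merge 104 and b(112): 216
merge e(122) and a(147): 269
merge g(165) and f(174): 339
merge 216 and 269: 485
merge 339 and 485: 824
Total encoded bits = sum of merged weights = 104 + 216 + 269 + 339 + 485 + 824 = 2237.

2237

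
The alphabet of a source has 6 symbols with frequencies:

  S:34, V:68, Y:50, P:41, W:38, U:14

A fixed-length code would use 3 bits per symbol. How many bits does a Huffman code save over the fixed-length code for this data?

118

Fixed-length: 3 bits × 245 symbols = 735 bits.
Huffman merges:
U(14) + S(34) → 48
W(38) + P(41) → 79
48 + Y(50) → 98
V(68) + 79 → 147
98 + 147 → 245
Huffman total = 48 + 79 + 98 + 147 + 245 = 617 bits.
Saving = 735 − 617 = 118 bits.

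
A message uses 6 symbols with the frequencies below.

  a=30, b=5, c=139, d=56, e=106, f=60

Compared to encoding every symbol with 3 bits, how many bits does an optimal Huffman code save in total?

270

Fixed-length: 3 bits × 396 symbols = 1188 bits.
Huffman merges:
merge b(5) and a(30): 35
merge 35 and d(56): 91
merge f(60) and 91: 151
merge e(106) and c(139): 245
merge 151 and 245: 396
Huffman total = 35 + 91 + 151 + 245 + 396 = 918 bits.
Saving = 1188 − 918 = 270 bits.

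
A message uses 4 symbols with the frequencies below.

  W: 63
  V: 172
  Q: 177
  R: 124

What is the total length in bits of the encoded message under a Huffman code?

Build the Huffman tree bottom-up:
combine W(63), R(124) → 187
combine V(172), Q(177) → 349
combine 187, 349 → 536
The encoded length is the sum of every internal node's weight: 187 + 349 + 536 = 1072 bits.

1072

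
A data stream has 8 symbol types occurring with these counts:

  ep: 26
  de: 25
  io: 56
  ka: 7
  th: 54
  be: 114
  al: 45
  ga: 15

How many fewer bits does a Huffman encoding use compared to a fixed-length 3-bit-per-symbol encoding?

Fixed-length: 3 bits × 342 symbols = 1026 bits.
Huffman merges:
merge ka(7) and ga(15): 22
merge 22 and de(25): 47
merge ep(26) and al(45): 71
merge 47 and th(54): 101
merge io(56) and 71: 127
merge 101 and be(114): 215
merge 127 and 215: 342
Huffman total = 22 + 47 + 71 + 101 + 127 + 215 + 342 = 925 bits.
Saving = 1026 − 925 = 101 bits.

101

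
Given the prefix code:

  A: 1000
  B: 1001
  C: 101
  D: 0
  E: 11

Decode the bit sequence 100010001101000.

Read left to right; each codeword is recognised as soon as it completes (prefix code):
  1000→A | 1000→A | 11→E | 0→D | 1000→A
Decoded message: AAEDA

AAEDA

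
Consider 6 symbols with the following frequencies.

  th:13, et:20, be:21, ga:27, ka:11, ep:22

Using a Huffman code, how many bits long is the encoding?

Merge the two smallest weights repeatedly:
merge ka(11) and th(13): 24
merge et(20) and be(21): 41
merge ep(22) and 24: 46
merge ga(27) and 41: 68
merge 46 and 68: 114
The encoded length is the sum of every internal node's weight: 24 + 41 + 46 + 68 + 114 = 293 bits.

293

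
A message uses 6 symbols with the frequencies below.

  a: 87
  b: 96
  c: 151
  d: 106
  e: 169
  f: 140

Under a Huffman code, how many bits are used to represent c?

2

Build the tree from the bottom:
merge a(87) and b(96): 183
merge d(106) and f(140): 246
merge c(151) and e(169): 320
merge 183 and 246: 429
merge 320 and 429: 749
c sits 2 levels below the root, so its codeword is 2 bits.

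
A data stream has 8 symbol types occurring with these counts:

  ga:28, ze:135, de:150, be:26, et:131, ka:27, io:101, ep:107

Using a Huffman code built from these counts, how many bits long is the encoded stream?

Greedily combine the two least-frequent nodes:
be(26) + ka(27) → 53
ga(28) + 53 → 81
81 + io(101) → 182
ep(107) + et(131) → 238
ze(135) + de(150) → 285
182 + 238 → 420
285 + 420 → 705
The encoded length is the sum of every internal node's weight: 53 + 81 + 182 + 238 + 285 + 420 + 705 = 1964 bits.

1964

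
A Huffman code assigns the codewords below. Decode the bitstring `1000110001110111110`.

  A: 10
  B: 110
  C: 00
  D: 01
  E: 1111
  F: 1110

ACBCFEA

Read left to right; each codeword is recognised as soon as it completes (prefix code):
  10→A | 00→C | 110→B | 00→C | 1110→F | 1111→E | 10→A
Decoded message: ACBCFEA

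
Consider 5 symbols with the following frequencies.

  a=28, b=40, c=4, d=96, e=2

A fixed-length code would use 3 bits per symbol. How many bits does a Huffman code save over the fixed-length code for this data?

Fixed-length: 3 bits × 170 symbols = 510 bits.
Huffman merges:
e(2) + c(4) → 6
6 + a(28) → 34
34 + b(40) → 74
74 + d(96) → 170
Huffman total = 6 + 34 + 74 + 170 = 284 bits.
Saving = 510 − 284 = 226 bits.

226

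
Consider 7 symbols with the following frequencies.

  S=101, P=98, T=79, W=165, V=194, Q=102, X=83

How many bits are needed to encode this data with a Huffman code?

Merge the two smallest weights repeatedly:
merge T(79) and X(83): 162
merge P(98) and S(101): 199
merge Q(102) and 162: 264
merge W(165) and V(194): 359
merge 199 and 264: 463
merge 359 and 463: 822
The encoded length is the sum of every internal node's weight: 162 + 199 + 264 + 359 + 463 + 822 = 2269 bits.

2269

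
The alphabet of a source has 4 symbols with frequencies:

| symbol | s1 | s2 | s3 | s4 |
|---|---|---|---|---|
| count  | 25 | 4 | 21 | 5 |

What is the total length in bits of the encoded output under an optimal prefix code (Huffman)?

94

Build the Huffman tree bottom-up:
s2(4) + s4(5) → 9
9 + s3(21) → 30
s1(25) + 30 → 55
Total encoded bits = sum of merged weights = 9 + 30 + 55 = 94.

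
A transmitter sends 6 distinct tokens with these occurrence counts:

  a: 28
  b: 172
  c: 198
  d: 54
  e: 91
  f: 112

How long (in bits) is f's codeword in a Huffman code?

Repeatedly merge the two smallest:
merge a(28) and d(54): 82
merge 82 and e(91): 173
merge f(112) and b(172): 284
merge 173 and c(198): 371
merge 284 and 371: 655
The subtree containing f is merged 2 times, so code length = 2.

2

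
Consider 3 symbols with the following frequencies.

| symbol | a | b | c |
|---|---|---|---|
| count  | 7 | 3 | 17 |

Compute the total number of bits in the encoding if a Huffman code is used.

Merge the two smallest weights repeatedly:
combine b(3), a(7) → 10
combine 10, c(17) → 27
Each symbol's bit-cost is frequency × depth; summing gives 37 bits (equivalently 10 + 27).

37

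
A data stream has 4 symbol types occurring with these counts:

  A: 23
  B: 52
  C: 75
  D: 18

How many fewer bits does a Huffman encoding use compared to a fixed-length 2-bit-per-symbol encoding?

Fixed-length: 2 bits × 168 symbols = 336 bits.
Huffman merges:
merge D(18) and A(23): 41
merge 41 and B(52): 93
merge C(75) and 93: 168
Huffman total = 41 + 93 + 168 = 302 bits.
Saving = 336 − 302 = 34 bits.

34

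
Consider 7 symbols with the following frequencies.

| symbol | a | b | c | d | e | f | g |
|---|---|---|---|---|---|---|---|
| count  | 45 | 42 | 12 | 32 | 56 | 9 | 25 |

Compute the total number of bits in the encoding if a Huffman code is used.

583

Merge the two smallest weights repeatedly:
merge f(9) and c(12): 21
merge 21 and g(25): 46
merge d(32) and b(42): 74
merge a(45) and 46: 91
merge e(56) and 74: 130
merge 91 and 130: 221
Each symbol's bit-cost is frequency × depth; summing gives 583 bits (equivalently 21 + 46 + 74 + 91 + 130 + 221).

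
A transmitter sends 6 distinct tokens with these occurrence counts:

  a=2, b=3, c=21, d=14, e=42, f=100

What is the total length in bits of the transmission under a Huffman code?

Build the Huffman tree bottom-up:
a(2) + b(3) → 5
5 + d(14) → 19
19 + c(21) → 40
40 + e(42) → 82
82 + f(100) → 182
The encoded length is the sum of every internal node's weight: 5 + 19 + 40 + 82 + 182 = 328 bits.

328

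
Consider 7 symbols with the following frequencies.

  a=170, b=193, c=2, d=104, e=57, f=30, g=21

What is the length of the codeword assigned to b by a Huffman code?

2

Huffman merges, smallest pair first:
merge c(2) and g(21): 23
merge 23 and f(30): 53
merge 53 and e(57): 110
merge d(104) and 110: 214
merge a(170) and b(193): 363
merge 214 and 363: 577
The subtree containing b is merged 2 times, so code length = 2.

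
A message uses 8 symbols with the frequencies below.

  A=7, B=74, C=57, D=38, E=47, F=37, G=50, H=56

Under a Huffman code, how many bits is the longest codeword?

4

Merge the two lowest-weight nodes at each step:
combine A(7), F(37) → 44
combine D(38), 44 → 82
combine E(47), G(50) → 97
combine H(56), C(57) → 113
combine B(74), 82 → 156
combine 97, 113 → 210
combine 156, 210 → 366
Maximum depth reached is 4.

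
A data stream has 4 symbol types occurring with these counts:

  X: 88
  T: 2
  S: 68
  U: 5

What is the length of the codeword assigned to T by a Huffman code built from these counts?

3

Build the tree from the bottom:
T(2) + U(5) → 7
7 + S(68) → 75
75 + X(88) → 163
The subtree containing T is merged 3 times, so code length = 3.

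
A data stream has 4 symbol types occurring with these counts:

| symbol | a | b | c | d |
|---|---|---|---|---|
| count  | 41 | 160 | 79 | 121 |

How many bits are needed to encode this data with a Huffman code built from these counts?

Build the Huffman tree bottom-up:
combine a(41), c(79) → 120
combine 120, d(121) → 241
combine b(160), 241 → 401
The encoded length is the sum of every internal node's weight: 120 + 241 + 401 = 762 bits.

762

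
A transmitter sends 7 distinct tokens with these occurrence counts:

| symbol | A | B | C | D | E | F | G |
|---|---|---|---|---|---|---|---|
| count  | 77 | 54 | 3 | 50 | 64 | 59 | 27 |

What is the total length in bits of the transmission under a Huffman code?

Merge the two smallest weights repeatedly:
merge C(3) and G(27): 30
merge 30 and D(50): 80
merge B(54) and F(59): 113
merge E(64) and A(77): 141
merge 80 and 113: 193
merge 141 and 193: 334
Total encoded bits = sum of merged weights = 30 + 80 + 113 + 141 + 193 + 334 = 891.

891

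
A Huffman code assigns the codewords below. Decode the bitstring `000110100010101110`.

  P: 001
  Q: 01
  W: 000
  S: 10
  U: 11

WUQWSSUS

Read left to right; each codeword is recognised as soon as it completes (prefix code):
  000→W | 11→U | 01→Q | 000→W | 10→S | 10→S | 11→U | 10→S
Decoded message: WUQWSSUS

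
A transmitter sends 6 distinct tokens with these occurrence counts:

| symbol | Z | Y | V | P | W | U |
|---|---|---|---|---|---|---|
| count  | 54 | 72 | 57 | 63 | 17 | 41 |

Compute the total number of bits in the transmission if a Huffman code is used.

777

Greedily combine the two least-frequent nodes:
merge W(17) and U(41): 58
merge Z(54) and V(57): 111
merge 58 and P(63): 121
merge Y(72) and 111: 183
merge 121 and 183: 304
Total encoded bits = sum of merged weights = 58 + 111 + 121 + 183 + 304 = 777.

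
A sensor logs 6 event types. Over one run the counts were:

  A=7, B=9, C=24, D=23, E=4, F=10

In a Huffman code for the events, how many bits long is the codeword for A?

Huffman merges, smallest pair first:
combine E(4), A(7) → 11
combine B(9), F(10) → 19
combine 11, 19 → 30
combine D(23), C(24) → 47
combine 30, 47 → 77
A sits 3 levels below the root, so its codeword is 3 bits.

3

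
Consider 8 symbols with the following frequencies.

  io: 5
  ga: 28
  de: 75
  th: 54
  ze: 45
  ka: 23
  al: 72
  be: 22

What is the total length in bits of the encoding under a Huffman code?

902

Build the Huffman tree bottom-up:
io(5) + be(22) → 27
ka(23) + 27 → 50
ga(28) + ze(45) → 73
50 + th(54) → 104
al(72) + 73 → 145
de(75) + 104 → 179
145 + 179 → 324
Each symbol's bit-cost is frequency × depth; summing gives 902 bits (equivalently 27 + 50 + 73 + 104 + 145 + 179 + 324).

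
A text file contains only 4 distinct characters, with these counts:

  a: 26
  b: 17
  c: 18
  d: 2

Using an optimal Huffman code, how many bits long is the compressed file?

Build the Huffman tree bottom-up:
merge d(2) and b(17): 19
merge c(18) and 19: 37
merge a(26) and 37: 63
Each symbol's bit-cost is frequency × depth; summing gives 119 bits (equivalently 19 + 37 + 63).

119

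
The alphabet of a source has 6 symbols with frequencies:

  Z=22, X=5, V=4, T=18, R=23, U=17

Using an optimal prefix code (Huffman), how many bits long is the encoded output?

213

Merge the two smallest weights repeatedly:
merge V(4) and X(5): 9
merge 9 and U(17): 26
merge T(18) and Z(22): 40
merge R(23) and 26: 49
merge 40 and 49: 89
Each symbol's bit-cost is frequency × depth; summing gives 213 bits (equivalently 9 + 26 + 40 + 49 + 89).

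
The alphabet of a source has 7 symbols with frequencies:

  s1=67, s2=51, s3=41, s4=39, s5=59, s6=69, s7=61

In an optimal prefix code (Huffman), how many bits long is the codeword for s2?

3

Huffman merges, smallest pair first:
s4(39) + s3(41) → 80
s2(51) + s5(59) → 110
s7(61) + s1(67) → 128
s6(69) + 80 → 149
110 + 128 → 238
149 + 238 → 387
The subtree containing s2 is merged 3 times, so code length = 3.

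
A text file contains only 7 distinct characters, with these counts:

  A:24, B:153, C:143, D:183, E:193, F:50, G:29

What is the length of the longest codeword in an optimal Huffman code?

5

Merge the two lowest-weight nodes at each step:
merge A(24) and G(29): 53
merge F(50) and 53: 103
merge 103 and C(143): 246
merge B(153) and D(183): 336
merge E(193) and 246: 439
merge 336 and 439: 775
The rarest symbols sit at the bottom; the longest codeword is 5 bits.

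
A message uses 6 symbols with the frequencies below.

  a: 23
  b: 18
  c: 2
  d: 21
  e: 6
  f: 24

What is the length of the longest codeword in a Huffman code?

Merge the two lowest-weight nodes at each step:
merge c(2) and e(6): 8
merge 8 and b(18): 26
merge d(21) and a(23): 44
merge f(24) and 26: 50
merge 44 and 50: 94
The first pair merged (c, e) ends up deepest, at depth 4.

4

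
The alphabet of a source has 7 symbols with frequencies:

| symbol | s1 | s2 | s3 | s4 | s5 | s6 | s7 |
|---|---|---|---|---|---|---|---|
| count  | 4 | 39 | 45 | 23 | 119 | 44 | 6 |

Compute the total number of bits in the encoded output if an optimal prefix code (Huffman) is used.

Build the Huffman tree bottom-up:
s1(4) + s7(6) → 10
10 + s4(23) → 33
33 + s2(39) → 72
s6(44) + s3(45) → 89
72 + 89 → 161
s5(119) + 161 → 280
Each symbol's bit-cost is frequency × depth; summing gives 645 bits (equivalently 10 + 33 + 72 + 89 + 161 + 280).

645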